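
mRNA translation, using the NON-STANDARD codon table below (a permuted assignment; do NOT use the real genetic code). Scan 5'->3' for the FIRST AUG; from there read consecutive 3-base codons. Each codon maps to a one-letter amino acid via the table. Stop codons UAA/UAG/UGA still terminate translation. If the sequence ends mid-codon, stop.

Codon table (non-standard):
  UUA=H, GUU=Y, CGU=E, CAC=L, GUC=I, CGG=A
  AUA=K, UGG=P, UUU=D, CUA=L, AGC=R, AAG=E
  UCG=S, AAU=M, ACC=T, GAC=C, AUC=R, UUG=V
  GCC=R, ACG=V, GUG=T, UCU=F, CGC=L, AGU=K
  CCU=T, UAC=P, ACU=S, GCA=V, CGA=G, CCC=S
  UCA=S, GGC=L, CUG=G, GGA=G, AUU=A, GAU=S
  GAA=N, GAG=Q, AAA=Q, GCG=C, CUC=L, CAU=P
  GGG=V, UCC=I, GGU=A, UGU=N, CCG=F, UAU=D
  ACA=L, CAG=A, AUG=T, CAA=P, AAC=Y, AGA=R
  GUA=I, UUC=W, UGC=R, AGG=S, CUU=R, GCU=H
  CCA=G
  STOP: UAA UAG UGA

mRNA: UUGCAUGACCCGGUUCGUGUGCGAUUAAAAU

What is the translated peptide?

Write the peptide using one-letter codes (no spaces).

Answer: TTAWTRS

Derivation:
start AUG at pos 4
pos 4: AUG -> T; peptide=T
pos 7: ACC -> T; peptide=TT
pos 10: CGG -> A; peptide=TTA
pos 13: UUC -> W; peptide=TTAW
pos 16: GUG -> T; peptide=TTAWT
pos 19: UGC -> R; peptide=TTAWTR
pos 22: GAU -> S; peptide=TTAWTRS
pos 25: UAA -> STOP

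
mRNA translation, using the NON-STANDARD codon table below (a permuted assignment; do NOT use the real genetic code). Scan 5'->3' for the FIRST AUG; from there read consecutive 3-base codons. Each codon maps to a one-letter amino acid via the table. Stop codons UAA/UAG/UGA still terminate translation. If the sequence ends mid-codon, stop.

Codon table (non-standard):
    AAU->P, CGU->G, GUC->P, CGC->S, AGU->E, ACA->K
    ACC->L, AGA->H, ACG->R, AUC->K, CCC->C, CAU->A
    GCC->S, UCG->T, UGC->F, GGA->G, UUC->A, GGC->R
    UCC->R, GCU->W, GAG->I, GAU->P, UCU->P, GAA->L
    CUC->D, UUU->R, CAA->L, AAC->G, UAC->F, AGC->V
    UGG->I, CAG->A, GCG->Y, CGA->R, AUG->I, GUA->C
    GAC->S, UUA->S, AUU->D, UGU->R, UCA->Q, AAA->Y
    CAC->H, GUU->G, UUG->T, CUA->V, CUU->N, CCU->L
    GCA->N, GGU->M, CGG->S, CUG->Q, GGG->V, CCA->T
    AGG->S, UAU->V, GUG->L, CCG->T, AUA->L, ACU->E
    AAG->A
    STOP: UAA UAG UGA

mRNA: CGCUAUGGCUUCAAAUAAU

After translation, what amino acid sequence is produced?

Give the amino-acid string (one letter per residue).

start AUG at pos 4
pos 4: AUG -> I; peptide=I
pos 7: GCU -> W; peptide=IW
pos 10: UCA -> Q; peptide=IWQ
pos 13: AAU -> P; peptide=IWQP
pos 16: AAU -> P; peptide=IWQPP
pos 19: only 0 nt remain (<3), stop (end of mRNA)

Answer: IWQPP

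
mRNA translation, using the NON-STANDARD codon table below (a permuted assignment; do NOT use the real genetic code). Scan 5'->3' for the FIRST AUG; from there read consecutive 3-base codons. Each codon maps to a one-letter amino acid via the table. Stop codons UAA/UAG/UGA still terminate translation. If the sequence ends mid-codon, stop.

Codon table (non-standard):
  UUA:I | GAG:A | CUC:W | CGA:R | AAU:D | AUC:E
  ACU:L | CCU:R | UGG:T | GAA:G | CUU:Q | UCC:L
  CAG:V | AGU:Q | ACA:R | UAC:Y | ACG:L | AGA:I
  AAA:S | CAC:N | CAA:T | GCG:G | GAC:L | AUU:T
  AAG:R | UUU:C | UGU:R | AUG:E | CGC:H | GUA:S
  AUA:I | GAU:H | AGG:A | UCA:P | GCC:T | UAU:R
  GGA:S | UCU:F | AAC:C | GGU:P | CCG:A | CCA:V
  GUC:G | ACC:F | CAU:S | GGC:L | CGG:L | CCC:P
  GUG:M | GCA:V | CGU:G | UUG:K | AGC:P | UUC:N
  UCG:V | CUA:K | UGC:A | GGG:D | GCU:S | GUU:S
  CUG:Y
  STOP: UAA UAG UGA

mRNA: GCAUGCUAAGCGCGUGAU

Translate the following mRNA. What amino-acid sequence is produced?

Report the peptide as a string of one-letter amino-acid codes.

Answer: EKPG

Derivation:
start AUG at pos 2
pos 2: AUG -> E; peptide=E
pos 5: CUA -> K; peptide=EK
pos 8: AGC -> P; peptide=EKP
pos 11: GCG -> G; peptide=EKPG
pos 14: UGA -> STOP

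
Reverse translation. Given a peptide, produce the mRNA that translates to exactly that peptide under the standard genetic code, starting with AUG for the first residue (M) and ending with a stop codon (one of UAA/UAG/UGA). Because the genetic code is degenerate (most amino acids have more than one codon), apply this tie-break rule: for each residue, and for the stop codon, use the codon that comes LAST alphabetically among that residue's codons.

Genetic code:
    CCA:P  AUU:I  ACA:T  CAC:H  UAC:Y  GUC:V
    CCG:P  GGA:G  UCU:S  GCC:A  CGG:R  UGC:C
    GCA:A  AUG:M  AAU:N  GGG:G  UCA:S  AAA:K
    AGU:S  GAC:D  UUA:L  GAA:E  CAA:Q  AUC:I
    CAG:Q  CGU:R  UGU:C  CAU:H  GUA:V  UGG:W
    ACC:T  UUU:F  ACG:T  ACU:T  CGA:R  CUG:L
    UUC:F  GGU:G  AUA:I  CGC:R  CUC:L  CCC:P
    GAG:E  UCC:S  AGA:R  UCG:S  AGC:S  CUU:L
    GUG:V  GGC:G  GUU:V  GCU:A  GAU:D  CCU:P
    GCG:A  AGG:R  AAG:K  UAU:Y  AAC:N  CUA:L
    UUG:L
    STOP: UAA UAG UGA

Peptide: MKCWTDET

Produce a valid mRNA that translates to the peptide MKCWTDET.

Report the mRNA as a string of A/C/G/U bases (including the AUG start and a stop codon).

Answer: mRNA: AUGAAGUGUUGGACUGAUGAGACUUGA

Derivation:
residue 1: M -> AUG (start codon)
residue 2: K codons sorted = AAA,AAG -> pick last = AAG
residue 3: C codons sorted = UGC,UGU -> pick last = UGU
residue 4: W -> UGG (only codon)
residue 5: T codons sorted = ACA,ACC,ACG,ACU -> pick last = ACU
residue 6: D codons sorted = GAC,GAU -> pick last = GAU
residue 7: E codons sorted = GAA,GAG -> pick last = GAG
residue 8: T codons sorted = ACA,ACC,ACG,ACU -> pick last = ACU
terminator: stop codons sorted = UAA,UAG,UGA -> pick last = UGA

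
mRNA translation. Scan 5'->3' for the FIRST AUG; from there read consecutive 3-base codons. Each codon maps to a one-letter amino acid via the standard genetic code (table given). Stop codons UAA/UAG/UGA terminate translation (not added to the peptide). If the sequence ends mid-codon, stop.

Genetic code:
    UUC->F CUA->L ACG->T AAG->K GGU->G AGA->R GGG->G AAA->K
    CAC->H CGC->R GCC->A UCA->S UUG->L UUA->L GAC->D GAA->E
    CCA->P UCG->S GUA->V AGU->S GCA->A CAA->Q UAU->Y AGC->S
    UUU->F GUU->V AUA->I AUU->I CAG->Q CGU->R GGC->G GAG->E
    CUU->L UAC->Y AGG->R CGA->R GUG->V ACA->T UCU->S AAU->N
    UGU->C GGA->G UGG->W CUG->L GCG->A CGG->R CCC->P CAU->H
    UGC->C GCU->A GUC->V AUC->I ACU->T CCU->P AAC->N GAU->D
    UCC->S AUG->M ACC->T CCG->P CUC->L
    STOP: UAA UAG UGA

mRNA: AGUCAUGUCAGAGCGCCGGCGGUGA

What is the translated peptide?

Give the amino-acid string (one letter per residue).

Answer: MSERRR

Derivation:
start AUG at pos 4
pos 4: AUG -> M; peptide=M
pos 7: UCA -> S; peptide=MS
pos 10: GAG -> E; peptide=MSE
pos 13: CGC -> R; peptide=MSER
pos 16: CGG -> R; peptide=MSERR
pos 19: CGG -> R; peptide=MSERRR
pos 22: UGA -> STOP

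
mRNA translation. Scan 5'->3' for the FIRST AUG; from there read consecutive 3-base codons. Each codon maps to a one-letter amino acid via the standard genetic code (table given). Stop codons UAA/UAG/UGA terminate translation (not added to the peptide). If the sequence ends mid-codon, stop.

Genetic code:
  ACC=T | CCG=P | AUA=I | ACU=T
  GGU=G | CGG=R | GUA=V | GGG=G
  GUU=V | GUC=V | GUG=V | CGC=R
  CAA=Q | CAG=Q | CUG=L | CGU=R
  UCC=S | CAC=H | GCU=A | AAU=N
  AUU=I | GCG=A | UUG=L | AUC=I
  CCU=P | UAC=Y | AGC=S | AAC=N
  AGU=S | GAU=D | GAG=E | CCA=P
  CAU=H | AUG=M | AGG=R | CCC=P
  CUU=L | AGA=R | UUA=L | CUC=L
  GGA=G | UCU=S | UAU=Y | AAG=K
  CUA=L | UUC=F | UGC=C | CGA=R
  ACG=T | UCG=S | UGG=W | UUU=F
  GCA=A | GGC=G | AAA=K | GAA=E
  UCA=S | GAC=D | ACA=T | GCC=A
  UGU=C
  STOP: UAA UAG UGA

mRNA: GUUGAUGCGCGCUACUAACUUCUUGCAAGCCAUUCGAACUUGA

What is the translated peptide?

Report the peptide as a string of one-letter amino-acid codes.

start AUG at pos 4
pos 4: AUG -> M; peptide=M
pos 7: CGC -> R; peptide=MR
pos 10: GCU -> A; peptide=MRA
pos 13: ACU -> T; peptide=MRAT
pos 16: AAC -> N; peptide=MRATN
pos 19: UUC -> F; peptide=MRATNF
pos 22: UUG -> L; peptide=MRATNFL
pos 25: CAA -> Q; peptide=MRATNFLQ
pos 28: GCC -> A; peptide=MRATNFLQA
pos 31: AUU -> I; peptide=MRATNFLQAI
pos 34: CGA -> R; peptide=MRATNFLQAIR
pos 37: ACU -> T; peptide=MRATNFLQAIRT
pos 40: UGA -> STOP

Answer: MRATNFLQAIRT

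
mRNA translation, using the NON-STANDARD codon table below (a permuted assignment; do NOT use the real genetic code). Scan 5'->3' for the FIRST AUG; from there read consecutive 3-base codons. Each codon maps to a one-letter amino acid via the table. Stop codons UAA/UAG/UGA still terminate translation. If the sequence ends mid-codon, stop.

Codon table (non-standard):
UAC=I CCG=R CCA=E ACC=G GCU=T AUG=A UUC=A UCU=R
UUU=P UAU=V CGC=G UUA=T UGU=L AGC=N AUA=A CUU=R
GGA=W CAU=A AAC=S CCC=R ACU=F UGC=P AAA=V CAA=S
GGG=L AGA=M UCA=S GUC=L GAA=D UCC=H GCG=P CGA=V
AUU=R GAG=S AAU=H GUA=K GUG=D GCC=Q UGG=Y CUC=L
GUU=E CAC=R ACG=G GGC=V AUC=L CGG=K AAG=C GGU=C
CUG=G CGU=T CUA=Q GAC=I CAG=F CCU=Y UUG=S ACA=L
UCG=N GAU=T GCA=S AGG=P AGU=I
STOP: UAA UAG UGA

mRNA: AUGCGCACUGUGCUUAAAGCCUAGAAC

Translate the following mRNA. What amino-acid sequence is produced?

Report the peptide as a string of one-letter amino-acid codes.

start AUG at pos 0
pos 0: AUG -> A; peptide=A
pos 3: CGC -> G; peptide=AG
pos 6: ACU -> F; peptide=AGF
pos 9: GUG -> D; peptide=AGFD
pos 12: CUU -> R; peptide=AGFDR
pos 15: AAA -> V; peptide=AGFDRV
pos 18: GCC -> Q; peptide=AGFDRVQ
pos 21: UAG -> STOP

Answer: AGFDRVQ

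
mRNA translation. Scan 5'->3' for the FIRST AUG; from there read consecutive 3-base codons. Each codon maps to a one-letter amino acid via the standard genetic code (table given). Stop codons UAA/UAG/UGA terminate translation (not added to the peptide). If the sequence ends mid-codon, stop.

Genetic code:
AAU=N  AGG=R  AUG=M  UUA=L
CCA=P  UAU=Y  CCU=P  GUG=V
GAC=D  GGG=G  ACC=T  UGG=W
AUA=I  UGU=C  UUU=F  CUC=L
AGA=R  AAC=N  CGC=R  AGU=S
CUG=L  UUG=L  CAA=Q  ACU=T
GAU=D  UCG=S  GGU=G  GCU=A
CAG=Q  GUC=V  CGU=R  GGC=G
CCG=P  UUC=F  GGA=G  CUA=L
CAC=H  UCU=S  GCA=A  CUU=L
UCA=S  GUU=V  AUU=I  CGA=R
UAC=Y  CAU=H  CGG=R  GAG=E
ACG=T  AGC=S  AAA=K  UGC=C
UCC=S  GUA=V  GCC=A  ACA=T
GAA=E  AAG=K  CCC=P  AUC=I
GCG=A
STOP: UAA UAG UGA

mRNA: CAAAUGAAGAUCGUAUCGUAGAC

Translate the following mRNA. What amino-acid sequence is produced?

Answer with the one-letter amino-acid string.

Answer: MKIVS

Derivation:
start AUG at pos 3
pos 3: AUG -> M; peptide=M
pos 6: AAG -> K; peptide=MK
pos 9: AUC -> I; peptide=MKI
pos 12: GUA -> V; peptide=MKIV
pos 15: UCG -> S; peptide=MKIVS
pos 18: UAG -> STOP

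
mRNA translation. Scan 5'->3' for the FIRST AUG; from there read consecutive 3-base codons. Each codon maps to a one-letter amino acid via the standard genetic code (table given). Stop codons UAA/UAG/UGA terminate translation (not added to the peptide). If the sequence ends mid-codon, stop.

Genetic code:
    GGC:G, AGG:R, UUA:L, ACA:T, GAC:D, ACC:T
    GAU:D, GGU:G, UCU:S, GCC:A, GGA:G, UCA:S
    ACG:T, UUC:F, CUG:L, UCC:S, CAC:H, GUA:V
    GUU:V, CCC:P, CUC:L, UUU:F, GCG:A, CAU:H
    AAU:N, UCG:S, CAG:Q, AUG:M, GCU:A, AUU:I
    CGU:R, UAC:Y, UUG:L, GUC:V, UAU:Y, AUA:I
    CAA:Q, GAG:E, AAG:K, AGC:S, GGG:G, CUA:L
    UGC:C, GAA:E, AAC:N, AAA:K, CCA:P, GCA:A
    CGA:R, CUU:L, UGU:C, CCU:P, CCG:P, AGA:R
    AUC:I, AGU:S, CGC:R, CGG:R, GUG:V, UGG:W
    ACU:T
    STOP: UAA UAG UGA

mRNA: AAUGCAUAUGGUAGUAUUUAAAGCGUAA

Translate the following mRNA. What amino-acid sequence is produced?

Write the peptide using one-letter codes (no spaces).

Answer: MHMVVFKA

Derivation:
start AUG at pos 1
pos 1: AUG -> M; peptide=M
pos 4: CAU -> H; peptide=MH
pos 7: AUG -> M; peptide=MHM
pos 10: GUA -> V; peptide=MHMV
pos 13: GUA -> V; peptide=MHMVV
pos 16: UUU -> F; peptide=MHMVVF
pos 19: AAA -> K; peptide=MHMVVFK
pos 22: GCG -> A; peptide=MHMVVFKA
pos 25: UAA -> STOP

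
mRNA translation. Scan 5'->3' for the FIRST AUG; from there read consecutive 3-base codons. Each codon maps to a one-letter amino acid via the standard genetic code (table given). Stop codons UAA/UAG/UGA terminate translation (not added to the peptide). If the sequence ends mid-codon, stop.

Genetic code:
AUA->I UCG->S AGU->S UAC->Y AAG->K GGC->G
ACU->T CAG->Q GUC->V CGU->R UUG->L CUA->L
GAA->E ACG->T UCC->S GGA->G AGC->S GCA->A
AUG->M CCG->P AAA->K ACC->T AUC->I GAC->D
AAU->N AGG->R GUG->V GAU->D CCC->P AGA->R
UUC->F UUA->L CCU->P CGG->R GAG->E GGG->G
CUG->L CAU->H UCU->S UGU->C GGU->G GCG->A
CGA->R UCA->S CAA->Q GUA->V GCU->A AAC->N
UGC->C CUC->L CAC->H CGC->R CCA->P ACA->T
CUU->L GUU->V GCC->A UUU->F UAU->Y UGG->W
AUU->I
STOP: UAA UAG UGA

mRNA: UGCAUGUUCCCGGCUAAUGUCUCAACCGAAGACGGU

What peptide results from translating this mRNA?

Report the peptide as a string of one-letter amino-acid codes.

start AUG at pos 3
pos 3: AUG -> M; peptide=M
pos 6: UUC -> F; peptide=MF
pos 9: CCG -> P; peptide=MFP
pos 12: GCU -> A; peptide=MFPA
pos 15: AAU -> N; peptide=MFPAN
pos 18: GUC -> V; peptide=MFPANV
pos 21: UCA -> S; peptide=MFPANVS
pos 24: ACC -> T; peptide=MFPANVST
pos 27: GAA -> E; peptide=MFPANVSTE
pos 30: GAC -> D; peptide=MFPANVSTED
pos 33: GGU -> G; peptide=MFPANVSTEDG
pos 36: only 0 nt remain (<3), stop (end of mRNA)

Answer: MFPANVSTEDG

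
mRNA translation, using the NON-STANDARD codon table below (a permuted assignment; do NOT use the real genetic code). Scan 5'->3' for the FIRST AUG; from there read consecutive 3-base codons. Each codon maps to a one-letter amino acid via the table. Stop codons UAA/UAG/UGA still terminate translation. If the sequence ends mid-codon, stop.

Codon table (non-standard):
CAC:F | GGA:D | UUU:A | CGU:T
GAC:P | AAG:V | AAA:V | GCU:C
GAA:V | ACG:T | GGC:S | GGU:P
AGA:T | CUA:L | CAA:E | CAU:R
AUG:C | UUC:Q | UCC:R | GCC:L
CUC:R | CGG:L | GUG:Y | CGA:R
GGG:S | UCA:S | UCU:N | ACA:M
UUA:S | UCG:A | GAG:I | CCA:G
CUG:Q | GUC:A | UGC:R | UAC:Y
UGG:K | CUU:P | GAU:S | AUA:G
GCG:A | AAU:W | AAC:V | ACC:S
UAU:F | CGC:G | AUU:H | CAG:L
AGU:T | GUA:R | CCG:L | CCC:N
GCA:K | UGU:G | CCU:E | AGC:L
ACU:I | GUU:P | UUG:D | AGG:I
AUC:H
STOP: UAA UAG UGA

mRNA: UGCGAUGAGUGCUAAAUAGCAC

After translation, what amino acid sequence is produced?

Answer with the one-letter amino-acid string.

Answer: CTCV

Derivation:
start AUG at pos 4
pos 4: AUG -> C; peptide=C
pos 7: AGU -> T; peptide=CT
pos 10: GCU -> C; peptide=CTC
pos 13: AAA -> V; peptide=CTCV
pos 16: UAG -> STOP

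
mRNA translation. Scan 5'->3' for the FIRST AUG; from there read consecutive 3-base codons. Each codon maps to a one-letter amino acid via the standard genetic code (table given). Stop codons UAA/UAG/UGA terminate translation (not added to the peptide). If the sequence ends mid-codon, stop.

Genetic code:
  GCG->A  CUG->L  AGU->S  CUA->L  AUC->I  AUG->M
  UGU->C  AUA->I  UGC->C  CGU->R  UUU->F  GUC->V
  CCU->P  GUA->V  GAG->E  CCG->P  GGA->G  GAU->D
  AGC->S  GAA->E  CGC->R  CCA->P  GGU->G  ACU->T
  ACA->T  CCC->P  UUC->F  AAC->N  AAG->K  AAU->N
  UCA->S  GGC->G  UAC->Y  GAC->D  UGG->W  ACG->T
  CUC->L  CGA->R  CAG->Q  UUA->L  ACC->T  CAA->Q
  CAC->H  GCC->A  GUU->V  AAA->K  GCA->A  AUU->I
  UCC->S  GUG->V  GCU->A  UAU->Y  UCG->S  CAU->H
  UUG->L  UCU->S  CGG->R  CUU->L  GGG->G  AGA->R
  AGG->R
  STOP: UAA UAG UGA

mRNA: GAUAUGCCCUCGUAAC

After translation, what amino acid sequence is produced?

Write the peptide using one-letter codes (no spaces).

start AUG at pos 3
pos 3: AUG -> M; peptide=M
pos 6: CCC -> P; peptide=MP
pos 9: UCG -> S; peptide=MPS
pos 12: UAA -> STOP

Answer: MPS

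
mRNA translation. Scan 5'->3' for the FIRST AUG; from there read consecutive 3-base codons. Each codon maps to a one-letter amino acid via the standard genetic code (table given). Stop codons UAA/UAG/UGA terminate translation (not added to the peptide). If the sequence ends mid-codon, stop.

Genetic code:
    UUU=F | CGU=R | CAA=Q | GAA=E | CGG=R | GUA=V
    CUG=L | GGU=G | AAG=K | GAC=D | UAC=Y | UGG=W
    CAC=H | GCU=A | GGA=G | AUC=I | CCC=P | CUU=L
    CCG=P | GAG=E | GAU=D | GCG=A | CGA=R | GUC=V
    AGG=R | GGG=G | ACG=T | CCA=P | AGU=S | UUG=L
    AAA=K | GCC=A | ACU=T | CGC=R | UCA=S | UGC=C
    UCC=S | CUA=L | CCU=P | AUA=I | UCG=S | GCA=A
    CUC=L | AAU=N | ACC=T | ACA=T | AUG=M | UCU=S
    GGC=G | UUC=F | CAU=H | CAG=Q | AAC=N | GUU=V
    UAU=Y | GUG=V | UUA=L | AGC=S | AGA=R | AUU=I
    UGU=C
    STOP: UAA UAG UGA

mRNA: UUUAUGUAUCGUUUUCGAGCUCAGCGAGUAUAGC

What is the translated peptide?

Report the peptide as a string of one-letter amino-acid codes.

Answer: MYRFRAQRV

Derivation:
start AUG at pos 3
pos 3: AUG -> M; peptide=M
pos 6: UAU -> Y; peptide=MY
pos 9: CGU -> R; peptide=MYR
pos 12: UUU -> F; peptide=MYRF
pos 15: CGA -> R; peptide=MYRFR
pos 18: GCU -> A; peptide=MYRFRA
pos 21: CAG -> Q; peptide=MYRFRAQ
pos 24: CGA -> R; peptide=MYRFRAQR
pos 27: GUA -> V; peptide=MYRFRAQRV
pos 30: UAG -> STOP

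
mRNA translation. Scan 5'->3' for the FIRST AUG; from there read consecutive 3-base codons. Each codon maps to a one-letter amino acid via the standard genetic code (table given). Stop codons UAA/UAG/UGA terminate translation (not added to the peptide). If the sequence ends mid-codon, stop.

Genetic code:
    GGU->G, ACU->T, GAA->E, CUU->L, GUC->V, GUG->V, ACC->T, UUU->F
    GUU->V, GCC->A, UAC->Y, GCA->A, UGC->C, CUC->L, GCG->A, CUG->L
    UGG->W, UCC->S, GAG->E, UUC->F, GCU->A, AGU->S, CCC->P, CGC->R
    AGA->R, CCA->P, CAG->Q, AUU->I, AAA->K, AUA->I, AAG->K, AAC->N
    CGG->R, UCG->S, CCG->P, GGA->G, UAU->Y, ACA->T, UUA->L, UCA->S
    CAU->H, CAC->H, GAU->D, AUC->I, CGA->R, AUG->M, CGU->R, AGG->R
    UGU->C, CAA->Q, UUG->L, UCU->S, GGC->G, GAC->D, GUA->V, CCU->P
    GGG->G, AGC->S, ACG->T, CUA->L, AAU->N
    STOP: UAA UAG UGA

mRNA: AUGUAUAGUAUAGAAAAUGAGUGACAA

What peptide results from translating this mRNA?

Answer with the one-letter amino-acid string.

Answer: MYSIENE

Derivation:
start AUG at pos 0
pos 0: AUG -> M; peptide=M
pos 3: UAU -> Y; peptide=MY
pos 6: AGU -> S; peptide=MYS
pos 9: AUA -> I; peptide=MYSI
pos 12: GAA -> E; peptide=MYSIE
pos 15: AAU -> N; peptide=MYSIEN
pos 18: GAG -> E; peptide=MYSIENE
pos 21: UGA -> STOP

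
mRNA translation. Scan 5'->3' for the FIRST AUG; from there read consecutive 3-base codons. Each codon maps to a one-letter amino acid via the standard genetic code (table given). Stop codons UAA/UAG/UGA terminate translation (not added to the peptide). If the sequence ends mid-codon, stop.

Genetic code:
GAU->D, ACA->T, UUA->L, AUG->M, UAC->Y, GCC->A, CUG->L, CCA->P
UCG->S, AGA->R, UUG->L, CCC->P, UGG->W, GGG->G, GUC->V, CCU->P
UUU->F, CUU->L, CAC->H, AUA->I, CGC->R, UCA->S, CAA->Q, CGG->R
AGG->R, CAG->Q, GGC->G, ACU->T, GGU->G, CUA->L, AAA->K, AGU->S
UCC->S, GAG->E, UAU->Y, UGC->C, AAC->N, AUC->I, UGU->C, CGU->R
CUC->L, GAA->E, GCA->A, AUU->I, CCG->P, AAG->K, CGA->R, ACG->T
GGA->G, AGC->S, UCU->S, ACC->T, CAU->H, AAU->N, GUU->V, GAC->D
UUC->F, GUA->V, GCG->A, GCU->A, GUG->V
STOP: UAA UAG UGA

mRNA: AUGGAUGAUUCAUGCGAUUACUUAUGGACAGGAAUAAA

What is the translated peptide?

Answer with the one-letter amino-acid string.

start AUG at pos 0
pos 0: AUG -> M; peptide=M
pos 3: GAU -> D; peptide=MD
pos 6: GAU -> D; peptide=MDD
pos 9: UCA -> S; peptide=MDDS
pos 12: UGC -> C; peptide=MDDSC
pos 15: GAU -> D; peptide=MDDSCD
pos 18: UAC -> Y; peptide=MDDSCDY
pos 21: UUA -> L; peptide=MDDSCDYL
pos 24: UGG -> W; peptide=MDDSCDYLW
pos 27: ACA -> T; peptide=MDDSCDYLWT
pos 30: GGA -> G; peptide=MDDSCDYLWTG
pos 33: AUA -> I; peptide=MDDSCDYLWTGI
pos 36: only 2 nt remain (<3), stop (end of mRNA)

Answer: MDDSCDYLWTGI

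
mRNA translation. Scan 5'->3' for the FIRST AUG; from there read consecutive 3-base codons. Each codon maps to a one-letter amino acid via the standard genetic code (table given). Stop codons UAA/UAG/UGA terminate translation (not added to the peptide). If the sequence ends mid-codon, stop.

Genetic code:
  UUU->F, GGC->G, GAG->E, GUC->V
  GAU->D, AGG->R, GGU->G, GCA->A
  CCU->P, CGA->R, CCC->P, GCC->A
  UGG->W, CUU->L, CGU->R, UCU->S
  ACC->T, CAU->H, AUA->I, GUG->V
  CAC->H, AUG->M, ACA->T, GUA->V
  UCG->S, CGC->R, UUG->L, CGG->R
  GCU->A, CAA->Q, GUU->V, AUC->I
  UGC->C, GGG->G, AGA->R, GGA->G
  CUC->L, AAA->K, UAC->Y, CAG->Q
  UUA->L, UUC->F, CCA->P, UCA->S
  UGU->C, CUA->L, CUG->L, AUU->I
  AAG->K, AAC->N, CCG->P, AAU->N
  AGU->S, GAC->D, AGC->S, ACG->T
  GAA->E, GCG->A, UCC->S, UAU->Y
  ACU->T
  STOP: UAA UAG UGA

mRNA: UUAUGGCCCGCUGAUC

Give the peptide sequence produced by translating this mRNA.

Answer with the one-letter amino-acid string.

Answer: MAR

Derivation:
start AUG at pos 2
pos 2: AUG -> M; peptide=M
pos 5: GCC -> A; peptide=MA
pos 8: CGC -> R; peptide=MAR
pos 11: UGA -> STOP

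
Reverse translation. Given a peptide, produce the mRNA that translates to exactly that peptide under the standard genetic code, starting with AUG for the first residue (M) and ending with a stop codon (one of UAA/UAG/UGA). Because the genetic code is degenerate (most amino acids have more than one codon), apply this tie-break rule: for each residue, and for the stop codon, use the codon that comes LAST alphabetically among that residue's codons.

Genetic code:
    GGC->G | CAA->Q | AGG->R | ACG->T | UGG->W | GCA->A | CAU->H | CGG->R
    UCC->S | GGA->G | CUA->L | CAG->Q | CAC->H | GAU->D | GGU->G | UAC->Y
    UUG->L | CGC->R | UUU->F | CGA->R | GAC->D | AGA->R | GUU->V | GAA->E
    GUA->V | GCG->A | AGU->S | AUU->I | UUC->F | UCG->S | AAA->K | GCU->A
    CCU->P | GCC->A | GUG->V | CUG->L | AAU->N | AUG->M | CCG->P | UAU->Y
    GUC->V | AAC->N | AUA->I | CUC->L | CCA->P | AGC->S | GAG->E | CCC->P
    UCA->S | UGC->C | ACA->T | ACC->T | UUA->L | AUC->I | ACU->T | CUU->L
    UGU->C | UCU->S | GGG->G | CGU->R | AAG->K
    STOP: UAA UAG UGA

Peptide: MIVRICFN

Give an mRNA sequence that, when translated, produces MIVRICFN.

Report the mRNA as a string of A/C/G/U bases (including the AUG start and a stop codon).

Answer: mRNA: AUGAUUGUUCGUAUUUGUUUUAAUUGA

Derivation:
residue 1: M -> AUG (start codon)
residue 2: I codons sorted = AUA,AUC,AUU -> pick last = AUU
residue 3: V codons sorted = GUA,GUC,GUG,GUU -> pick last = GUU
residue 4: R codons sorted = AGA,AGG,CGA,CGC,CGG,CGU -> pick last = CGU
residue 5: I codons sorted = AUA,AUC,AUU -> pick last = AUU
residue 6: C codons sorted = UGC,UGU -> pick last = UGU
residue 7: F codons sorted = UUC,UUU -> pick last = UUU
residue 8: N codons sorted = AAC,AAU -> pick last = AAU
terminator: stop codons sorted = UAA,UAG,UGA -> pick last = UGA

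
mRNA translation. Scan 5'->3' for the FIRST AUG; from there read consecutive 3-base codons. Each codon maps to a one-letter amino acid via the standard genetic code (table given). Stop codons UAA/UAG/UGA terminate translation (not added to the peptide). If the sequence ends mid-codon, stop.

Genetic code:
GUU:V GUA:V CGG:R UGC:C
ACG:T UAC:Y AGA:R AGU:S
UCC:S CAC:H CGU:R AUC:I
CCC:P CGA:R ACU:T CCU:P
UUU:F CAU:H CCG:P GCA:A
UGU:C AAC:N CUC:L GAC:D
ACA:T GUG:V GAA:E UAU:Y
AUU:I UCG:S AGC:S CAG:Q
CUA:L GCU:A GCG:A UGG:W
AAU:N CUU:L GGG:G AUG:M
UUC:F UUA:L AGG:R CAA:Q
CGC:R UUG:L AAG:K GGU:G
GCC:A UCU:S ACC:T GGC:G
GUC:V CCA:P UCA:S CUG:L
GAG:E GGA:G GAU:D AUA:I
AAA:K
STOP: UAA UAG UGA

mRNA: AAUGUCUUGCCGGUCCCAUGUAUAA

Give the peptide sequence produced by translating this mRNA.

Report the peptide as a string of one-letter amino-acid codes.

Answer: MSCRSHV

Derivation:
start AUG at pos 1
pos 1: AUG -> M; peptide=M
pos 4: UCU -> S; peptide=MS
pos 7: UGC -> C; peptide=MSC
pos 10: CGG -> R; peptide=MSCR
pos 13: UCC -> S; peptide=MSCRS
pos 16: CAU -> H; peptide=MSCRSH
pos 19: GUA -> V; peptide=MSCRSHV
pos 22: UAA -> STOP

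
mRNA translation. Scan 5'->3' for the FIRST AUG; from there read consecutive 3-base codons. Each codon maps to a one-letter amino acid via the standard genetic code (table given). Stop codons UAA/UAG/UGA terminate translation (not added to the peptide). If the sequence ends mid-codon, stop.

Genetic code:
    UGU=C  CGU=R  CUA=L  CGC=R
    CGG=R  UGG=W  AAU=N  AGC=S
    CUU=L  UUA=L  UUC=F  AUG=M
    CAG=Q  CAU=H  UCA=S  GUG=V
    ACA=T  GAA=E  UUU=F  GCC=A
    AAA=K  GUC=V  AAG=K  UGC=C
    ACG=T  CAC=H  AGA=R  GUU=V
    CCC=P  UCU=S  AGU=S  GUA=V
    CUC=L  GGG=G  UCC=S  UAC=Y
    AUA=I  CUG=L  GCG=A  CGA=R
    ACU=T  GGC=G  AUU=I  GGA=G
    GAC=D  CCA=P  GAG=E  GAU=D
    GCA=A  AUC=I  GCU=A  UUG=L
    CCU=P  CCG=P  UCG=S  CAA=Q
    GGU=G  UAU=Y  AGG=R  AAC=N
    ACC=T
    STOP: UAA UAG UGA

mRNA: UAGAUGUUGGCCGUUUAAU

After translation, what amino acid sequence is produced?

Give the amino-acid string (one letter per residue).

Answer: MLAV

Derivation:
start AUG at pos 3
pos 3: AUG -> M; peptide=M
pos 6: UUG -> L; peptide=ML
pos 9: GCC -> A; peptide=MLA
pos 12: GUU -> V; peptide=MLAV
pos 15: UAA -> STOP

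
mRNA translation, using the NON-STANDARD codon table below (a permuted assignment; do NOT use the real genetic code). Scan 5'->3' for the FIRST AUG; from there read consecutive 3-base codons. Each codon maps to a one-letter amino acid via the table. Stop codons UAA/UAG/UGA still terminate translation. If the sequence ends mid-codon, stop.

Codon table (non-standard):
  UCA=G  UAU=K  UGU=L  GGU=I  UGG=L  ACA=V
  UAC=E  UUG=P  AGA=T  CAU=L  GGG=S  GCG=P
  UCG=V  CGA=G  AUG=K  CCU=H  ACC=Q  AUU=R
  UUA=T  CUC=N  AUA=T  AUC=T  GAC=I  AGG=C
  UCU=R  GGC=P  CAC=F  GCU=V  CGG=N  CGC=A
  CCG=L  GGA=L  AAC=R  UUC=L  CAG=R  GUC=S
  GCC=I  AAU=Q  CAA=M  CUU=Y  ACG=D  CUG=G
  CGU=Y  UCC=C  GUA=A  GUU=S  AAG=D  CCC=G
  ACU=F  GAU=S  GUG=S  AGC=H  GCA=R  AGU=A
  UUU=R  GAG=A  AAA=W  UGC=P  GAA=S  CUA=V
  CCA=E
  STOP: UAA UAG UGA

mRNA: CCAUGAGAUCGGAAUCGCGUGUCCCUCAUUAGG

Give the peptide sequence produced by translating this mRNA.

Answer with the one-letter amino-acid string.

Answer: KTVSVYSHL

Derivation:
start AUG at pos 2
pos 2: AUG -> K; peptide=K
pos 5: AGA -> T; peptide=KT
pos 8: UCG -> V; peptide=KTV
pos 11: GAA -> S; peptide=KTVS
pos 14: UCG -> V; peptide=KTVSV
pos 17: CGU -> Y; peptide=KTVSVY
pos 20: GUC -> S; peptide=KTVSVYS
pos 23: CCU -> H; peptide=KTVSVYSH
pos 26: CAU -> L; peptide=KTVSVYSHL
pos 29: UAG -> STOP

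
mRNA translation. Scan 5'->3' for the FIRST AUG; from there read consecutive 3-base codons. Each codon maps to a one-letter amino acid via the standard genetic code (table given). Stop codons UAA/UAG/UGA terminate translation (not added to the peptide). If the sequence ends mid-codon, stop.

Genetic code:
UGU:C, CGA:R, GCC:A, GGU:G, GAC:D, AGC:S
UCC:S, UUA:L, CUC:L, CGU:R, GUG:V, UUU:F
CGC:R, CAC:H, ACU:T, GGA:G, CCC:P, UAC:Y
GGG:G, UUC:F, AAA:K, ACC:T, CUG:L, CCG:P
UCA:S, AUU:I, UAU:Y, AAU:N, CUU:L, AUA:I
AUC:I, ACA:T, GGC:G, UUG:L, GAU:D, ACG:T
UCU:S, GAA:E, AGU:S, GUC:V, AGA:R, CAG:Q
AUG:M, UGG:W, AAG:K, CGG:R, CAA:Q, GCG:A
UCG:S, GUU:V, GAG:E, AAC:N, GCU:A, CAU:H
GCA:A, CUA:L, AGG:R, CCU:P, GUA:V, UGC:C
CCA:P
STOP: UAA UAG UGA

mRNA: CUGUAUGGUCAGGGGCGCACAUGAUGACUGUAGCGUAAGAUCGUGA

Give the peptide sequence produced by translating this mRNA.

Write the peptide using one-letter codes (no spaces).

start AUG at pos 4
pos 4: AUG -> M; peptide=M
pos 7: GUC -> V; peptide=MV
pos 10: AGG -> R; peptide=MVR
pos 13: GGC -> G; peptide=MVRG
pos 16: GCA -> A; peptide=MVRGA
pos 19: CAU -> H; peptide=MVRGAH
pos 22: GAU -> D; peptide=MVRGAHD
pos 25: GAC -> D; peptide=MVRGAHDD
pos 28: UGU -> C; peptide=MVRGAHDDC
pos 31: AGC -> S; peptide=MVRGAHDDCS
pos 34: GUA -> V; peptide=MVRGAHDDCSV
pos 37: AGA -> R; peptide=MVRGAHDDCSVR
pos 40: UCG -> S; peptide=MVRGAHDDCSVRS
pos 43: UGA -> STOP

Answer: MVRGAHDDCSVRS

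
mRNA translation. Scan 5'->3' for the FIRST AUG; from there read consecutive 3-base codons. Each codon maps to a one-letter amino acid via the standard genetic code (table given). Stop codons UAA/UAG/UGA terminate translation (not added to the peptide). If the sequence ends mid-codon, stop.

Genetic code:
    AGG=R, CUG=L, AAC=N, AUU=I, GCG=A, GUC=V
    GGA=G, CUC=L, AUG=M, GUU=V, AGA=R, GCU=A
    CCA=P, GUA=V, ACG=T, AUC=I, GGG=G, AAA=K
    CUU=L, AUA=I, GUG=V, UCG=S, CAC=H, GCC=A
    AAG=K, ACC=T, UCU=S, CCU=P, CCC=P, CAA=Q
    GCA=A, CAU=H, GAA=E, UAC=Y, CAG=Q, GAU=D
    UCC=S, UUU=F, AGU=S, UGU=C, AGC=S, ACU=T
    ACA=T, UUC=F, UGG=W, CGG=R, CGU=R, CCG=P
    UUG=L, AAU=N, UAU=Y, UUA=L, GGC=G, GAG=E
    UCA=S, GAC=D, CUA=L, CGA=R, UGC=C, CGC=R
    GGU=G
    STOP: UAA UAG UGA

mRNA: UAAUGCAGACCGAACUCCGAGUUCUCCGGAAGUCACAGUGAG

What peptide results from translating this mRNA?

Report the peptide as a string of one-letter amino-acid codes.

start AUG at pos 2
pos 2: AUG -> M; peptide=M
pos 5: CAG -> Q; peptide=MQ
pos 8: ACC -> T; peptide=MQT
pos 11: GAA -> E; peptide=MQTE
pos 14: CUC -> L; peptide=MQTEL
pos 17: CGA -> R; peptide=MQTELR
pos 20: GUU -> V; peptide=MQTELRV
pos 23: CUC -> L; peptide=MQTELRVL
pos 26: CGG -> R; peptide=MQTELRVLR
pos 29: AAG -> K; peptide=MQTELRVLRK
pos 32: UCA -> S; peptide=MQTELRVLRKS
pos 35: CAG -> Q; peptide=MQTELRVLRKSQ
pos 38: UGA -> STOP

Answer: MQTELRVLRKSQ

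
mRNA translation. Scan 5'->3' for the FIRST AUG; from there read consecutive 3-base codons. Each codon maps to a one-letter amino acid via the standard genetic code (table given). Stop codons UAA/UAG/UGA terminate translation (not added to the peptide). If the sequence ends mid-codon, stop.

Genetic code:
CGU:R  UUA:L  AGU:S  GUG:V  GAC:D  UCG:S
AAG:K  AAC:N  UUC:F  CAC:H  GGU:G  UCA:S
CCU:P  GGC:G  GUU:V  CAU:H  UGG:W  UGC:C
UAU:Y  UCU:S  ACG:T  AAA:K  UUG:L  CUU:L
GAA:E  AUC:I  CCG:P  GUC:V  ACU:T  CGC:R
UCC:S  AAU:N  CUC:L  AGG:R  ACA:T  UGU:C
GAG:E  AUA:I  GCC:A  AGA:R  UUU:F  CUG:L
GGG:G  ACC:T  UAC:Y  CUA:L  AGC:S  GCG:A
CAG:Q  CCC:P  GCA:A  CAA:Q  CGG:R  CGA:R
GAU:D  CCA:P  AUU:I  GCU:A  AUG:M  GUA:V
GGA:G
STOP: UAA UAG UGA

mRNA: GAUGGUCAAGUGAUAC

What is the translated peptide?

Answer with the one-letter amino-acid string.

Answer: MVK

Derivation:
start AUG at pos 1
pos 1: AUG -> M; peptide=M
pos 4: GUC -> V; peptide=MV
pos 7: AAG -> K; peptide=MVK
pos 10: UGA -> STOP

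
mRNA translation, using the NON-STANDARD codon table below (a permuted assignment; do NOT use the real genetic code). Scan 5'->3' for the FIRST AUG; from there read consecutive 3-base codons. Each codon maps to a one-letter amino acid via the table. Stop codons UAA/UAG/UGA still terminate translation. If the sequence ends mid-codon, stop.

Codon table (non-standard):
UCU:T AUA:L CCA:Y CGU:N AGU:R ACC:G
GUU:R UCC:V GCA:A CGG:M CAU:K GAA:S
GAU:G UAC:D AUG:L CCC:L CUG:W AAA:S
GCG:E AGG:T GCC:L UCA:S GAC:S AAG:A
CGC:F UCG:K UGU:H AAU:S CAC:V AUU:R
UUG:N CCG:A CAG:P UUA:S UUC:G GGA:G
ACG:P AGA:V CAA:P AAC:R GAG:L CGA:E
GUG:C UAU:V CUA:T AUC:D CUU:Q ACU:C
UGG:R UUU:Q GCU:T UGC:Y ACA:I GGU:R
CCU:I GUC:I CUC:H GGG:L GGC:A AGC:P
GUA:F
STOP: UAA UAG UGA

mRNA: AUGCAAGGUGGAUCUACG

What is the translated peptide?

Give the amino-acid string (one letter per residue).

start AUG at pos 0
pos 0: AUG -> L; peptide=L
pos 3: CAA -> P; peptide=LP
pos 6: GGU -> R; peptide=LPR
pos 9: GGA -> G; peptide=LPRG
pos 12: UCU -> T; peptide=LPRGT
pos 15: ACG -> P; peptide=LPRGTP
pos 18: only 0 nt remain (<3), stop (end of mRNA)

Answer: LPRGTP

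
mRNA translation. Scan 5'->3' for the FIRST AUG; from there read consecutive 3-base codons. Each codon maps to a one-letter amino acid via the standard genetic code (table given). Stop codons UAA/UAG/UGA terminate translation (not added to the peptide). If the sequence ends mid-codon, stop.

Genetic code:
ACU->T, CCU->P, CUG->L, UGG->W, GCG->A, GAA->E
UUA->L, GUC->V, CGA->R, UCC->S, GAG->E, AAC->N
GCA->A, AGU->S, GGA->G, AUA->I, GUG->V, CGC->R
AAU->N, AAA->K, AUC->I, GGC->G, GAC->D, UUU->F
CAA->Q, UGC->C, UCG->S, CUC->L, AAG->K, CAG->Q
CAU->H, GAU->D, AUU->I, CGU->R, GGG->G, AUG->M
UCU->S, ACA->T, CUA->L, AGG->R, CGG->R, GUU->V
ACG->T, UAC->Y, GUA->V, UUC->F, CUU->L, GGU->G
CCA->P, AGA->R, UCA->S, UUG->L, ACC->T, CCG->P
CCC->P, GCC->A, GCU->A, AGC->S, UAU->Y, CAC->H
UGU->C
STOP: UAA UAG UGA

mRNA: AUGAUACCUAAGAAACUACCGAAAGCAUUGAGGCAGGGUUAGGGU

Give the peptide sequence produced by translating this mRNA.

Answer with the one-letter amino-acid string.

Answer: MIPKKLPKALRQG

Derivation:
start AUG at pos 0
pos 0: AUG -> M; peptide=M
pos 3: AUA -> I; peptide=MI
pos 6: CCU -> P; peptide=MIP
pos 9: AAG -> K; peptide=MIPK
pos 12: AAA -> K; peptide=MIPKK
pos 15: CUA -> L; peptide=MIPKKL
pos 18: CCG -> P; peptide=MIPKKLP
pos 21: AAA -> K; peptide=MIPKKLPK
pos 24: GCA -> A; peptide=MIPKKLPKA
pos 27: UUG -> L; peptide=MIPKKLPKAL
pos 30: AGG -> R; peptide=MIPKKLPKALR
pos 33: CAG -> Q; peptide=MIPKKLPKALRQ
pos 36: GGU -> G; peptide=MIPKKLPKALRQG
pos 39: UAG -> STOP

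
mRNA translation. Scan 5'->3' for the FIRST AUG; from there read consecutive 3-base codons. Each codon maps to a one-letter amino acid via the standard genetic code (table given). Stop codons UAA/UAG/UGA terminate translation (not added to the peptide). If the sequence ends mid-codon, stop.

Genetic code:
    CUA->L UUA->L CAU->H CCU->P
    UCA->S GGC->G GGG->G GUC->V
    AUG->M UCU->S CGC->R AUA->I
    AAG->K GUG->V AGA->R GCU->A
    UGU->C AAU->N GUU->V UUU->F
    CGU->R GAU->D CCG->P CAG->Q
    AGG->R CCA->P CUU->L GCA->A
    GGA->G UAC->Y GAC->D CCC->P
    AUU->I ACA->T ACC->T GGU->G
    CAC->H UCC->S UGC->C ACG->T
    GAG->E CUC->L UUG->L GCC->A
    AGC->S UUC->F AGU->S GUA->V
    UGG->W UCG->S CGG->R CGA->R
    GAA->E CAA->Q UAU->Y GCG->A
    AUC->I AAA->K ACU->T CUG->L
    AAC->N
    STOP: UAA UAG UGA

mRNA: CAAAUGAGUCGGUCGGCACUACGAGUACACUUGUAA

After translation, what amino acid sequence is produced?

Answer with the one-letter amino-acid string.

start AUG at pos 3
pos 3: AUG -> M; peptide=M
pos 6: AGU -> S; peptide=MS
pos 9: CGG -> R; peptide=MSR
pos 12: UCG -> S; peptide=MSRS
pos 15: GCA -> A; peptide=MSRSA
pos 18: CUA -> L; peptide=MSRSAL
pos 21: CGA -> R; peptide=MSRSALR
pos 24: GUA -> V; peptide=MSRSALRV
pos 27: CAC -> H; peptide=MSRSALRVH
pos 30: UUG -> L; peptide=MSRSALRVHL
pos 33: UAA -> STOP

Answer: MSRSALRVHL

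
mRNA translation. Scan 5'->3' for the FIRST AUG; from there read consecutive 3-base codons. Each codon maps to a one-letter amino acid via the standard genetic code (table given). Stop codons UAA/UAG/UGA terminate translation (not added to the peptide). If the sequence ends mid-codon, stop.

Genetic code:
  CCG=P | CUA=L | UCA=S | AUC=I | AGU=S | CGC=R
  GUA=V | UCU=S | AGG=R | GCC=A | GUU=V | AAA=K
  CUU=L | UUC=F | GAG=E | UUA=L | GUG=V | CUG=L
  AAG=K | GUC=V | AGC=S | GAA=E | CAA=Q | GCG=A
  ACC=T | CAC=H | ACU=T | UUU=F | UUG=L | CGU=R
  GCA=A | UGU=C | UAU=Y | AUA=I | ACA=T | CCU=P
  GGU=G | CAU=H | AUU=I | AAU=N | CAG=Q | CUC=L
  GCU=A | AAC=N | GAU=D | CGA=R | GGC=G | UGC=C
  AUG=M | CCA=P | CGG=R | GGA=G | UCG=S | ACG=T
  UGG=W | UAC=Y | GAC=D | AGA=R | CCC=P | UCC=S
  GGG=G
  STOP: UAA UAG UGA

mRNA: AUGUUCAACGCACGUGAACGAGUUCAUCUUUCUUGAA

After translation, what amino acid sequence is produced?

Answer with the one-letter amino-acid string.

Answer: MFNARERVHLS

Derivation:
start AUG at pos 0
pos 0: AUG -> M; peptide=M
pos 3: UUC -> F; peptide=MF
pos 6: AAC -> N; peptide=MFN
pos 9: GCA -> A; peptide=MFNA
pos 12: CGU -> R; peptide=MFNAR
pos 15: GAA -> E; peptide=MFNARE
pos 18: CGA -> R; peptide=MFNARER
pos 21: GUU -> V; peptide=MFNARERV
pos 24: CAU -> H; peptide=MFNARERVH
pos 27: CUU -> L; peptide=MFNARERVHL
pos 30: UCU -> S; peptide=MFNARERVHLS
pos 33: UGA -> STOP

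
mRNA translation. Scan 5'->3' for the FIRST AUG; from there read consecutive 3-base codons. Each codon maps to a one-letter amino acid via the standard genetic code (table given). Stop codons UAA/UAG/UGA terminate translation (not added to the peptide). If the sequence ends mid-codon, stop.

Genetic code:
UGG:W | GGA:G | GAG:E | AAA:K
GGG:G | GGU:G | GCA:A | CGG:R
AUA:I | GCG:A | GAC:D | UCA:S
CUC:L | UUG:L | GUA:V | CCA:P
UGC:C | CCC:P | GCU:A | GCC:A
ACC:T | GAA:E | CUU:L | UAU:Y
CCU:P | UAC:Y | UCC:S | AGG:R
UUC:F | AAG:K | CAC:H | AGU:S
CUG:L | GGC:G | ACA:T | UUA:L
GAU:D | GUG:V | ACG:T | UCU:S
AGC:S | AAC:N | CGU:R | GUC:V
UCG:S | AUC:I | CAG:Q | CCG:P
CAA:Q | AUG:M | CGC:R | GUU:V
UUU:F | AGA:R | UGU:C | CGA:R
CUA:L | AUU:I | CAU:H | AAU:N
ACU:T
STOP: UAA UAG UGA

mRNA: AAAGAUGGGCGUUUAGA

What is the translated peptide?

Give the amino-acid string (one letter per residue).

start AUG at pos 4
pos 4: AUG -> M; peptide=M
pos 7: GGC -> G; peptide=MG
pos 10: GUU -> V; peptide=MGV
pos 13: UAG -> STOP

Answer: MGV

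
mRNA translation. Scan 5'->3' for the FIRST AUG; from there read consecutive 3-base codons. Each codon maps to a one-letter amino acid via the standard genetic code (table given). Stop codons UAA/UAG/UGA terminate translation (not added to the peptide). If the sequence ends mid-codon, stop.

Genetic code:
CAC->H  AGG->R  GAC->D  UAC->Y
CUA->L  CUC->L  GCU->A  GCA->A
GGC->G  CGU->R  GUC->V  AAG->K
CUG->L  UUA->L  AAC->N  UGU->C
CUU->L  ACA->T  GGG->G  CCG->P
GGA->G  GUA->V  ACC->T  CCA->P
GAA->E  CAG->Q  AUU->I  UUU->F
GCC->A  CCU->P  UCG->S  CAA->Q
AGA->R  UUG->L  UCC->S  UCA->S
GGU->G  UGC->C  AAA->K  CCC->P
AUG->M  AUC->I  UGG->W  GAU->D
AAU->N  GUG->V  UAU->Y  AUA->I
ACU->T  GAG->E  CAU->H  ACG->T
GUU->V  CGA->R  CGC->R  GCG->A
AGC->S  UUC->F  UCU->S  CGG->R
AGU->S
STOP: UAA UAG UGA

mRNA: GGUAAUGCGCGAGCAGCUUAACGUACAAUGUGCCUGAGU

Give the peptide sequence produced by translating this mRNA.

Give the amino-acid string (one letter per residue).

start AUG at pos 4
pos 4: AUG -> M; peptide=M
pos 7: CGC -> R; peptide=MR
pos 10: GAG -> E; peptide=MRE
pos 13: CAG -> Q; peptide=MREQ
pos 16: CUU -> L; peptide=MREQL
pos 19: AAC -> N; peptide=MREQLN
pos 22: GUA -> V; peptide=MREQLNV
pos 25: CAA -> Q; peptide=MREQLNVQ
pos 28: UGU -> C; peptide=MREQLNVQC
pos 31: GCC -> A; peptide=MREQLNVQCA
pos 34: UGA -> STOP

Answer: MREQLNVQCA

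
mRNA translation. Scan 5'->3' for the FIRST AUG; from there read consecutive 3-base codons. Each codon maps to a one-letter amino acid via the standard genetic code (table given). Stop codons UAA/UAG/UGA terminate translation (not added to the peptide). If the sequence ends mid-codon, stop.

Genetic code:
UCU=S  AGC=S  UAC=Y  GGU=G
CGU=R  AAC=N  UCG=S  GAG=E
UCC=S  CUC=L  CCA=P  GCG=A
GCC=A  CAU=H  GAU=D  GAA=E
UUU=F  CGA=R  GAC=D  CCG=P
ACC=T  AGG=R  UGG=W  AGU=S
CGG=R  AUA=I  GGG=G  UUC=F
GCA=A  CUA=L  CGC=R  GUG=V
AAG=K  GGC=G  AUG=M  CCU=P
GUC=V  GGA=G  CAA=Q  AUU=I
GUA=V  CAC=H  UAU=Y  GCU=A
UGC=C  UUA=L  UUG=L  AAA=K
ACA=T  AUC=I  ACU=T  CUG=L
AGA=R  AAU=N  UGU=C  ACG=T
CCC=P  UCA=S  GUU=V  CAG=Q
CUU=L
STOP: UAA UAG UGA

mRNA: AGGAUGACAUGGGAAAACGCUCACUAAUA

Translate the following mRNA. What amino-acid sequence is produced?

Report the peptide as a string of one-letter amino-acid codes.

Answer: MTWENAH

Derivation:
start AUG at pos 3
pos 3: AUG -> M; peptide=M
pos 6: ACA -> T; peptide=MT
pos 9: UGG -> W; peptide=MTW
pos 12: GAA -> E; peptide=MTWE
pos 15: AAC -> N; peptide=MTWEN
pos 18: GCU -> A; peptide=MTWENA
pos 21: CAC -> H; peptide=MTWENAH
pos 24: UAA -> STOP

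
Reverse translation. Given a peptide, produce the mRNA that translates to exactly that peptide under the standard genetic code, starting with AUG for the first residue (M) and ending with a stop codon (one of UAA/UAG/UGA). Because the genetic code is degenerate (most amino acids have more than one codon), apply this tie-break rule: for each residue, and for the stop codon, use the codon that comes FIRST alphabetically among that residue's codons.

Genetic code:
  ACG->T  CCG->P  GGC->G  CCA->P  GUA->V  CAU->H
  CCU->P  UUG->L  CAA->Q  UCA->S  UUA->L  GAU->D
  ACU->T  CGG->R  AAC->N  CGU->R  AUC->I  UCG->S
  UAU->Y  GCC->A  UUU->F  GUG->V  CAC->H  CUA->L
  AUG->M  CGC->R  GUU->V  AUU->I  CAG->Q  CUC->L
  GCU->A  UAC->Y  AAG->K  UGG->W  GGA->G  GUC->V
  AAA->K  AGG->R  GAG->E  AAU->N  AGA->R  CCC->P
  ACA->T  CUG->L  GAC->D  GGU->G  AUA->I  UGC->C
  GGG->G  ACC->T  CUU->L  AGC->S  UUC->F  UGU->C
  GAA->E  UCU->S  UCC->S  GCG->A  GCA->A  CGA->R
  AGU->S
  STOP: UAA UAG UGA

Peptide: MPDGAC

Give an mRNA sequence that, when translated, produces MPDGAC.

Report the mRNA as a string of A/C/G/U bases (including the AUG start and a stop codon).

residue 1: M -> AUG (start codon)
residue 2: P codons sorted = CCA,CCC,CCG,CCU -> pick first = CCA
residue 3: D codons sorted = GAC,GAU -> pick first = GAC
residue 4: G codons sorted = GGA,GGC,GGG,GGU -> pick first = GGA
residue 5: A codons sorted = GCA,GCC,GCG,GCU -> pick first = GCA
residue 6: C codons sorted = UGC,UGU -> pick first = UGC
terminator: stop codons sorted = UAA,UAG,UGA -> pick first = UAA

Answer: mRNA: AUGCCAGACGGAGCAUGCUAA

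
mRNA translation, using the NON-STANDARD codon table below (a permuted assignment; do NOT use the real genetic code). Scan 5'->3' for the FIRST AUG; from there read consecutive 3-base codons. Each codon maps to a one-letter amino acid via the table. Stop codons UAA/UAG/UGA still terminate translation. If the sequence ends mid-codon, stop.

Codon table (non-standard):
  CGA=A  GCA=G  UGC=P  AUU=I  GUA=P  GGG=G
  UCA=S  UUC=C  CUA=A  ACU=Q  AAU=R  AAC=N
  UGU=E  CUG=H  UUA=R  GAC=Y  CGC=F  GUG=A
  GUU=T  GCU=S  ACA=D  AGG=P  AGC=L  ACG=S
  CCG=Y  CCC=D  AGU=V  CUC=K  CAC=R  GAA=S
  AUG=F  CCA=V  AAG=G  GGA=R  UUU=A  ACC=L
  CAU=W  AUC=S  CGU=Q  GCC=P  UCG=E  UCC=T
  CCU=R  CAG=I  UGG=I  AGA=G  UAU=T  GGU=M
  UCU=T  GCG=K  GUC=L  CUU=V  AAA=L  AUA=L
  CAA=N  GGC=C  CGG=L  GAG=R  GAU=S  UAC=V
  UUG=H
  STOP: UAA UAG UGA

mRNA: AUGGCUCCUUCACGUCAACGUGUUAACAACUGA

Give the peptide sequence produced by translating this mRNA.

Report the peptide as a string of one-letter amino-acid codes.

Answer: FSRSQNQTNN

Derivation:
start AUG at pos 0
pos 0: AUG -> F; peptide=F
pos 3: GCU -> S; peptide=FS
pos 6: CCU -> R; peptide=FSR
pos 9: UCA -> S; peptide=FSRS
pos 12: CGU -> Q; peptide=FSRSQ
pos 15: CAA -> N; peptide=FSRSQN
pos 18: CGU -> Q; peptide=FSRSQNQ
pos 21: GUU -> T; peptide=FSRSQNQT
pos 24: AAC -> N; peptide=FSRSQNQTN
pos 27: AAC -> N; peptide=FSRSQNQTNN
pos 30: UGA -> STOP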